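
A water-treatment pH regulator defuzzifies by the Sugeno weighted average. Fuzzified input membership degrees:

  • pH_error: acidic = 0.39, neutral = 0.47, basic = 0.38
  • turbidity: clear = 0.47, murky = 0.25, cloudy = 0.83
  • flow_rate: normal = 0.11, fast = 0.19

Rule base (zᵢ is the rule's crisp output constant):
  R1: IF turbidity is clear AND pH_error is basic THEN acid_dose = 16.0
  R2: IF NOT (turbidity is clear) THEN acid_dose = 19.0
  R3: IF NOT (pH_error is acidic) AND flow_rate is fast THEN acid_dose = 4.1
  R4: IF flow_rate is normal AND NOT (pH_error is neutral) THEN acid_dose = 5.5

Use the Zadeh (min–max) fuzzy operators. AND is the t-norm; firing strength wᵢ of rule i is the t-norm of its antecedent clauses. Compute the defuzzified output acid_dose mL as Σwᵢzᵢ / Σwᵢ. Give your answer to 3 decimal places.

R1 (z=16.0): clear=0.47, basic=0.38; AND[min(a, b)] → w = 0.38
R2 (z=19.0): ¬clear=1−0.47=0.53 → w = 0.53
R3 (z=4.1): ¬acidic=1−0.39=0.61, fast=0.19; AND[min(a, b)] → w = 0.19
R4 (z=5.5): normal=0.11, ¬neutral=1−0.47=0.53; AND[min(a, b)] → w = 0.11
Weighted average = (0.38·16.0 + 0.53·19.0 + 0.19·4.1 + 0.11·5.5) / (0.38 + 0.53 + 0.19 + 0.11)
  = 17.5340 / 1.2100 = 14.491

14.491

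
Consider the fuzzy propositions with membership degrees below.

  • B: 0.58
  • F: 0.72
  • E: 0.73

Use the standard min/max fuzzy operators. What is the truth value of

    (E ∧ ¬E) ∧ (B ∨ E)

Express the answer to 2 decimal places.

0.27

¬E = 1 − 0.73 = 0.27
E ∧ ¬E = min(a, b) on (0.73, 0.27) = 0.27
B ∨ E = max(a, b) on (0.58, 0.73) = 0.73
(E ∧ ¬E) ∧ (B ∨ E) = min(a, b) on (0.27, 0.73) = 0.27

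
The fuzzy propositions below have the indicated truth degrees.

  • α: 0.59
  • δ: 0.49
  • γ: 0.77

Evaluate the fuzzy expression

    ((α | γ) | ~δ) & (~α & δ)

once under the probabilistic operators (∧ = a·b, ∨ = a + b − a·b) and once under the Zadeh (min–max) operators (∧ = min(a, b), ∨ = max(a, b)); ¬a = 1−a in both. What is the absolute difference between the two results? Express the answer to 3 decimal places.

0.218

Under probabilistic:
  α | γ = a + b − a·b on (0.5900, 0.7700) = 0.9057
  ~δ = 1 − 0.4900 = 0.5100
  (α | γ) | ~δ = a + b − a·b on (0.9057, 0.5100) = 0.9538
  ~α = 1 − 0.5900 = 0.4100
  ~α & δ = a·b on (0.4100, 0.4900) = 0.2009
  ((α | γ) | ~δ) & (~α & δ) = a·b on (0.9538, 0.2009) = 0.1916
  → value = 0.1916
Under Zadeh (min–max):
  α | γ = max(a, b) on (0.59, 0.77) = 0.77
  ~δ = 1 − 0.49 = 0.51
  (α | γ) | ~δ = max(a, b) on (0.77, 0.51) = 0.77
  ~α = 1 − 0.59 = 0.41
  ~α & δ = min(a, b) on (0.41, 0.49) = 0.41
  ((α | γ) | ~δ) & (~α & δ) = min(a, b) on (0.77, 0.41) = 0.41
  → value = 0.4100
|0.1916 − 0.4100| = 0.218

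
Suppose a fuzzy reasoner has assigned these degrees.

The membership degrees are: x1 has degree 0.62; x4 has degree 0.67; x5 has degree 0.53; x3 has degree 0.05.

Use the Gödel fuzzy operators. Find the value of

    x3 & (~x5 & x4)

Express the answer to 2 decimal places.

~x5 = 1 − 0.53 = 0.47
~x5 & x4 = min(a, b) on (0.47, 0.67) = 0.47
x3 & (~x5 & x4) = min(a, b) on (0.05, 0.47) = 0.05

0.05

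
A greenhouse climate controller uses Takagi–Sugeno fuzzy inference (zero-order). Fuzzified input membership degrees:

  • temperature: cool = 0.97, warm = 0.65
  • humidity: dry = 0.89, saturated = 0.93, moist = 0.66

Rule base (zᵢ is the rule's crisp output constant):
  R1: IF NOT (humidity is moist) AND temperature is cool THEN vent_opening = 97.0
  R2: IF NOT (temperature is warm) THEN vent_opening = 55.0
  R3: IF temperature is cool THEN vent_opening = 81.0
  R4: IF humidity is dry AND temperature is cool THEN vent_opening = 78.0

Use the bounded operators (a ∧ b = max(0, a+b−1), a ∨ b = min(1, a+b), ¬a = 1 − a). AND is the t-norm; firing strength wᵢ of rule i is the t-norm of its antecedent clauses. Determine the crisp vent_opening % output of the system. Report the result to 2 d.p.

78.30

R1 (z=97.0): ¬moist=1−0.66=0.34, cool=0.97; AND[max(0, a+b−1)] → w = 0.31
R2 (z=55.0): ¬warm=1−0.65=0.35 → w = 0.35
R3 (z=81.0): cool=0.97 → w = 0.97
R4 (z=78.0): dry=0.89, cool=0.97; AND[max(0, a+b−1)] → w = 0.86
Weighted average = (0.31·97.0 + 0.35·55.0 + 0.97·81.0 + 0.86·78.0) / (0.31 + 0.35 + 0.97 + 0.86)
  = 194.9700 / 2.4900 = 78.30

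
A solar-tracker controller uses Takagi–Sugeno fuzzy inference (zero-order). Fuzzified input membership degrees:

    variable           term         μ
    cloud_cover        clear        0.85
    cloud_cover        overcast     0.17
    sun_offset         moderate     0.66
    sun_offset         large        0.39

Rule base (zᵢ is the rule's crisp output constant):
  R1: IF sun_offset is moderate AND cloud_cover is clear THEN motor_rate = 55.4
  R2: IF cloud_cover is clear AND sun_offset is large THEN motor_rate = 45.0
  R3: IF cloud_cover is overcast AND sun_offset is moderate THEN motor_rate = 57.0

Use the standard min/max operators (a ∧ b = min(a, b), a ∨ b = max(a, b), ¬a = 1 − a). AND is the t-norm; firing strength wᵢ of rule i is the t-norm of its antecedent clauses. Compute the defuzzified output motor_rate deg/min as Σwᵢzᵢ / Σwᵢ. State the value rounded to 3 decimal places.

52.298

R1 (z=55.4): moderate=0.66, clear=0.85; AND[min(a, b)] → w = 0.66
R2 (z=45.0): clear=0.85, large=0.39; AND[min(a, b)] → w = 0.39
R3 (z=57.0): overcast=0.17, moderate=0.66; AND[min(a, b)] → w = 0.17
Weighted average = (0.66·55.4 + 0.39·45.0 + 0.17·57.0) / (0.66 + 0.39 + 0.17)
  = 63.8040 / 1.2200 = 52.298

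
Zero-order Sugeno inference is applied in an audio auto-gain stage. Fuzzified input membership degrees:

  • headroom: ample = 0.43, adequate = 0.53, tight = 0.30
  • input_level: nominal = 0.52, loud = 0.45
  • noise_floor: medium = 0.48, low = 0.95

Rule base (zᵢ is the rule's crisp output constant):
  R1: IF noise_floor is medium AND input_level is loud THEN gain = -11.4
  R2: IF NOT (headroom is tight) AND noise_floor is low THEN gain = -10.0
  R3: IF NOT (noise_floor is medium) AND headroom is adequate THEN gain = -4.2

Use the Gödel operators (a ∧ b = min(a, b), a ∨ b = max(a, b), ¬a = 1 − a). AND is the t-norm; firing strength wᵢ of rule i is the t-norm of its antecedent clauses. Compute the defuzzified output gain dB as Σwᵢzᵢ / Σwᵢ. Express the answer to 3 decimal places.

-8.571

R1 (z=-11.4): medium=0.48, loud=0.45; AND[min(a, b)] → w = 0.45
R2 (z=-10.0): ¬tight=1−0.30=0.70, low=0.95; AND[min(a, b)] → w = 0.70
R3 (z=-4.2): ¬medium=1−0.48=0.52, adequate=0.53; AND[min(a, b)] → w = 0.52
Weighted average = (0.45·-11.4 + 0.70·-10.0 + 0.52·-4.2) / (0.45 + 0.70 + 0.52)
  = -14.3140 / 1.6700 = -8.571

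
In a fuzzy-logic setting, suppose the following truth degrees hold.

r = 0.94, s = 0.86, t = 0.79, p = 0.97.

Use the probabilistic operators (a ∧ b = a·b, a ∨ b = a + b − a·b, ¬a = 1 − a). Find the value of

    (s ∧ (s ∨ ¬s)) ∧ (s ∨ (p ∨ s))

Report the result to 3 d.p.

¬s = 1 − 0.8600 = 0.1400
s ∨ ¬s = a + b − a·b on (0.8600, 0.1400) = 0.8796
s ∧ (s ∨ ¬s) = a·b on (0.8600, 0.8796) = 0.7565
p ∨ s = a + b − a·b on (0.9700, 0.8600) = 0.9958
s ∨ (p ∨ s) = a + b − a·b on (0.8600, 0.9958) = 0.9994
(s ∧ (s ∨ ¬s)) ∧ (s ∨ (p ∨ s)) = a·b on (0.7565, 0.9994) = 0.7560

0.756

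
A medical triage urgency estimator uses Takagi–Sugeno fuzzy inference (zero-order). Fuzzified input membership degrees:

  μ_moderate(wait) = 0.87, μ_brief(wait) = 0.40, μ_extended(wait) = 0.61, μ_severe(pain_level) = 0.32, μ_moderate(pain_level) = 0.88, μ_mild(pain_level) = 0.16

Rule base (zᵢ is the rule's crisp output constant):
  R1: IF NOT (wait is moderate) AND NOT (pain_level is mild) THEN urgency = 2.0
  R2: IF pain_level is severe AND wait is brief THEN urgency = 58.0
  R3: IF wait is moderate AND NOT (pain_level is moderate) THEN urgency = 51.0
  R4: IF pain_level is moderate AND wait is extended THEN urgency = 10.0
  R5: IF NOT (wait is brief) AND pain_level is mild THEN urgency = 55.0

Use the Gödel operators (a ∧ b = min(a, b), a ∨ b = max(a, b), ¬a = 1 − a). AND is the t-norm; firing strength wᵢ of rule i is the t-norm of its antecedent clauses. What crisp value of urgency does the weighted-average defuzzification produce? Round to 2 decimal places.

R1 (z=2.0): ¬moderate=1−0.87=0.13, ¬mild=1−0.16=0.84; AND[min(a, b)] → w = 0.13
R2 (z=58.0): severe=0.32, brief=0.40; AND[min(a, b)] → w = 0.32
R3 (z=51.0): moderate=0.87, ¬moderate=1−0.88=0.12; AND[min(a, b)] → w = 0.12
R4 (z=10.0): moderate=0.88, extended=0.61; AND[min(a, b)] → w = 0.61
R5 (z=55.0): ¬brief=1−0.40=0.60, mild=0.16; AND[min(a, b)] → w = 0.16
Weighted average = (0.13·2.0 + 0.32·58.0 + 0.12·51.0 + 0.61·10.0 + 0.16·55.0) / (0.13 + 0.32 + 0.12 + 0.61 + 0.16)
  = 39.8400 / 1.3400 = 29.73

29.73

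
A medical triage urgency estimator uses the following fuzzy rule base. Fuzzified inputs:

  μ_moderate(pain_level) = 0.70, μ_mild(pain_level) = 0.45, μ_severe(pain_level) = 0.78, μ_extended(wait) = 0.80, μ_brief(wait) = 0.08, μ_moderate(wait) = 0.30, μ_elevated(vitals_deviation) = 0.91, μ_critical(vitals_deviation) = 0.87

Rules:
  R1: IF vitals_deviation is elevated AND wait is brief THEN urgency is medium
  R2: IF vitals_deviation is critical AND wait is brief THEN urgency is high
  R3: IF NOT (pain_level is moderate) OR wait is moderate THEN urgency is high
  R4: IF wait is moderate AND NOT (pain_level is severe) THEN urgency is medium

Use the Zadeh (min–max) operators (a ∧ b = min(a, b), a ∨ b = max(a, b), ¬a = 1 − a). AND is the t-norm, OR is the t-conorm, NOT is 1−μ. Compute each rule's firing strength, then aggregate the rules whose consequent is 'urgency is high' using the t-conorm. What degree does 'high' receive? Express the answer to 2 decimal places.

0.30

R1: elevated=0.91, brief=0.08; AND[min(a, b)] → w = 0.08
R2: critical=0.87, brief=0.08; AND[min(a, b)] → w = 0.08
R3: ¬moderate=1−0.70=0.30, moderate=0.30; OR[max(a, b)] → w = 0.30
R4: moderate=0.30, ¬severe=1−0.78=0.22; AND[min(a, b)] → w = 0.22
Rules with consequent 'high': {R2, R3} → strengths 0.08, 0.30
Aggregate via t-conorm [max(a, b)]: 0.30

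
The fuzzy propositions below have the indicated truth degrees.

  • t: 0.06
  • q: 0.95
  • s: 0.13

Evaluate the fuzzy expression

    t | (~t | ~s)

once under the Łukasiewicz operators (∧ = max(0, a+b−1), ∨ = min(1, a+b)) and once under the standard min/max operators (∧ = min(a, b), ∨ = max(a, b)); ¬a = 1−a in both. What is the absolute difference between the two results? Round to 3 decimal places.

0.060

Under Łukasiewicz:
  ~t = 1 − 0.06 = 0.94
  ~s = 1 − 0.13 = 0.87
  ~t | ~s = min(1, a+b) on (0.94, 0.87) = 1.00
  t | (~t | ~s) = min(1, a+b) on (0.06, 1.00) = 1.00
  → value = 1.0000
Under standard min/max:
  ~t = 1 − 0.06 = 0.94
  ~s = 1 − 0.13 = 0.87
  ~t | ~s = max(a, b) on (0.94, 0.87) = 0.94
  t | (~t | ~s) = max(a, b) on (0.06, 0.94) = 0.94
  → value = 0.9400
|1.0000 − 0.9400| = 0.060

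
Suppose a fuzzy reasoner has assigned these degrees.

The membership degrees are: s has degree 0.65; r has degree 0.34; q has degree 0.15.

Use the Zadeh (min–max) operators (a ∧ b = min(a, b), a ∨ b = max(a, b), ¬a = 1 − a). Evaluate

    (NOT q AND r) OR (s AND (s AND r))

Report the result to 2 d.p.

0.34

NOT q = 1 − 0.15 = 0.85
NOT q AND r = min(a, b) on (0.85, 0.34) = 0.34
s AND r = min(a, b) on (0.65, 0.34) = 0.34
s AND (s AND r) = min(a, b) on (0.65, 0.34) = 0.34
(NOT q AND r) OR (s AND (s AND r)) = max(a, b) on (0.34, 0.34) = 0.34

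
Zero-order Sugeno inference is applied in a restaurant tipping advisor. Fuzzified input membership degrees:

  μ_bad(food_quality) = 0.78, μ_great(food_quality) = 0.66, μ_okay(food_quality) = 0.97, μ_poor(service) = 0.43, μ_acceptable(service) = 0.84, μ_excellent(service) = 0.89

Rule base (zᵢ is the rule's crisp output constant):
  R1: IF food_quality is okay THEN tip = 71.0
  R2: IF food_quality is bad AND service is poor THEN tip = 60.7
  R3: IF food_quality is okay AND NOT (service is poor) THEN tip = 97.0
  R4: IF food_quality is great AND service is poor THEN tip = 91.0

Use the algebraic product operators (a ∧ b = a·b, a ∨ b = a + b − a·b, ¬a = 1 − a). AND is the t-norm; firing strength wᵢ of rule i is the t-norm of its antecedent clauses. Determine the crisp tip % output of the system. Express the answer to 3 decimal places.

R1 (z=71.0): okay=0.97 → w = 0.9700
R2 (z=60.7): bad=0.78, poor=0.43; AND[a·b] → w = 0.3354
R3 (z=97.0): okay=0.97, ¬poor=1−0.43=0.57; AND[a·b] → w = 0.5529
R4 (z=91.0): great=0.66, poor=0.43; AND[a·b] → w = 0.2838
Weighted average = (0.9700·71.0 + 0.3354·60.7 + 0.5529·97.0 + 0.2838·91.0) / (0.9700 + 0.3354 + 0.5529 + 0.2838)
  = 168.6859 / 2.1421 = 78.748

78.748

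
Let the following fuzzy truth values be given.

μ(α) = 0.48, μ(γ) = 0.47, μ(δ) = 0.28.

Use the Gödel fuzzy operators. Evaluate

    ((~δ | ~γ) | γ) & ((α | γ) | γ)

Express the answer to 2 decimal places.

~δ = 1 − 0.28 = 0.72
~γ = 1 − 0.47 = 0.53
~δ | ~γ = max(a, b) on (0.72, 0.53) = 0.72
(~δ | ~γ) | γ = max(a, b) on (0.72, 0.47) = 0.72
α | γ = max(a, b) on (0.48, 0.47) = 0.48
(α | γ) | γ = max(a, b) on (0.48, 0.47) = 0.48
((~δ | ~γ) | γ) & ((α | γ) | γ) = min(a, b) on (0.72, 0.48) = 0.48

0.48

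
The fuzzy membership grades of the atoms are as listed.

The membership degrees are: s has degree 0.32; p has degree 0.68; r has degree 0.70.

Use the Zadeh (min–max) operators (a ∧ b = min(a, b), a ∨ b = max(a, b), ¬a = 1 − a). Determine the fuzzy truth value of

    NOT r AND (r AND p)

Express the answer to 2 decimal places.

0.30

NOT r = 1 − 0.70 = 0.30
r AND p = min(a, b) on (0.70, 0.68) = 0.68
NOT r AND (r AND p) = min(a, b) on (0.30, 0.68) = 0.30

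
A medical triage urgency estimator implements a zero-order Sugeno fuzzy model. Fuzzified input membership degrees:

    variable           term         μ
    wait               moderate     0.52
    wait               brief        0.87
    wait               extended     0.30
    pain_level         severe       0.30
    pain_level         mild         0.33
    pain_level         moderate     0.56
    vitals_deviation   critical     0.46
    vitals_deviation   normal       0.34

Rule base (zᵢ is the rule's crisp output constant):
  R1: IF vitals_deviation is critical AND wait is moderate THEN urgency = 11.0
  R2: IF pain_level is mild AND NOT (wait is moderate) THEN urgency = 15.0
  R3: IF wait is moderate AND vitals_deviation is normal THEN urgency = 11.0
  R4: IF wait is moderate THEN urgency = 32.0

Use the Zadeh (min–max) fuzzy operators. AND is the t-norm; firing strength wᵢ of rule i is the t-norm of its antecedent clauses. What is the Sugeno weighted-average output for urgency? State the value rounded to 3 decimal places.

18.418

R1 (z=11.0): critical=0.46, moderate=0.52; AND[min(a, b)] → w = 0.46
R2 (z=15.0): mild=0.33, ¬moderate=1−0.52=0.48; AND[min(a, b)] → w = 0.33
R3 (z=11.0): moderate=0.52, normal=0.34; AND[min(a, b)] → w = 0.34
R4 (z=32.0): moderate=0.52 → w = 0.52
Weighted average = (0.46·11.0 + 0.33·15.0 + 0.34·11.0 + 0.52·32.0) / (0.46 + 0.33 + 0.34 + 0.52)
  = 30.3900 / 1.6500 = 18.418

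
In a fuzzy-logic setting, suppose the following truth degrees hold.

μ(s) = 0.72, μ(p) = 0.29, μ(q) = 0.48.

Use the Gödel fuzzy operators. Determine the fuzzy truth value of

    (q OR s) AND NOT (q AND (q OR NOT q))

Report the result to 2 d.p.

0.52

q OR s = max(a, b) on (0.48, 0.72) = 0.72
NOT q = 1 − 0.48 = 0.52
q OR NOT q = max(a, b) on (0.48, 0.52) = 0.52
q AND (q OR NOT q) = min(a, b) on (0.48, 0.52) = 0.48
NOT (q AND (q OR NOT q)) = 1 − 0.48 = 0.52
(q OR s) AND NOT (q AND (q OR NOT q)) = min(a, b) on (0.72, 0.52) = 0.52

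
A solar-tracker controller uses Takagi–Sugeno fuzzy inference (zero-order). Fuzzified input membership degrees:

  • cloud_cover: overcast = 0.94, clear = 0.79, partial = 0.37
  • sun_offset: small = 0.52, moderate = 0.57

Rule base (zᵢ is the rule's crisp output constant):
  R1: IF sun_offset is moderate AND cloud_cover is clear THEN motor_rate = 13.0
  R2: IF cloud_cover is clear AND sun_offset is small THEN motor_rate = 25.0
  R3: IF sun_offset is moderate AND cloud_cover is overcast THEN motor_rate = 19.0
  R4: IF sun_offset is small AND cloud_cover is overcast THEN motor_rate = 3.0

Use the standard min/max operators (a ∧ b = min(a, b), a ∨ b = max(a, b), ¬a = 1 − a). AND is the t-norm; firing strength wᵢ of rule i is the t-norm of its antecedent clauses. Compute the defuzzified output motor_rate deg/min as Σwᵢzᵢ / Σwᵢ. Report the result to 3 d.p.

15.046

R1 (z=13.0): moderate=0.57, clear=0.79; AND[min(a, b)] → w = 0.57
R2 (z=25.0): clear=0.79, small=0.52; AND[min(a, b)] → w = 0.52
R3 (z=19.0): moderate=0.57, overcast=0.94; AND[min(a, b)] → w = 0.57
R4 (z=3.0): small=0.52, overcast=0.94; AND[min(a, b)] → w = 0.52
Weighted average = (0.57·13.0 + 0.52·25.0 + 0.57·19.0 + 0.52·3.0) / (0.57 + 0.52 + 0.57 + 0.52)
  = 32.8000 / 2.1800 = 15.046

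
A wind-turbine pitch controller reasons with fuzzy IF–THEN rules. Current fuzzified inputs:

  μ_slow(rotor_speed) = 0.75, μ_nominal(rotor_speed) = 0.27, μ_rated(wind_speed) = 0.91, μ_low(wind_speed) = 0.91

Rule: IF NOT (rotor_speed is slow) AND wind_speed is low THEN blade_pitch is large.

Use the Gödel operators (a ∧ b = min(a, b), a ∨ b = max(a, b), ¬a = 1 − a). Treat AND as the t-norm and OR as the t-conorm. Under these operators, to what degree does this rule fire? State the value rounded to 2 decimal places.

firing strength: ¬slow=1−0.75=0.25, low=0.91; AND[min(a, b)] → w = 0.25

0.25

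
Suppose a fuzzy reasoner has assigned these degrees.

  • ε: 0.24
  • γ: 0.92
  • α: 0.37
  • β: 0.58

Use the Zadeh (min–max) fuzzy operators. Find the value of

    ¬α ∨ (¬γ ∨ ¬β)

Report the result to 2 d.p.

¬α = 1 − 0.37 = 0.63
¬γ = 1 − 0.92 = 0.08
¬β = 1 − 0.58 = 0.42
¬γ ∨ ¬β = max(a, b) on (0.08, 0.42) = 0.42
¬α ∨ (¬γ ∨ ¬β) = max(a, b) on (0.63, 0.42) = 0.63

0.63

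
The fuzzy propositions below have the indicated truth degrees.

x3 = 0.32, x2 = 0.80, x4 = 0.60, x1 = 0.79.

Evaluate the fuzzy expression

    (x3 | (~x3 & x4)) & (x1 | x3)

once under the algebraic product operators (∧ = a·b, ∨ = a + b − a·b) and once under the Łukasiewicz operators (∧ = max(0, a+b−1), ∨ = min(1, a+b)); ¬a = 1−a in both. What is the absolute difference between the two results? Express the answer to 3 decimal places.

0.088

Under algebraic product:
  ~x3 = 1 − 0.3200 = 0.6800
  ~x3 & x4 = a·b on (0.6800, 0.6000) = 0.4080
  x3 | (~x3 & x4) = a + b − a·b on (0.3200, 0.4080) = 0.5974
  x1 | x3 = a + b − a·b on (0.7900, 0.3200) = 0.8572
  (x3 | (~x3 & x4)) & (x1 | x3) = a·b on (0.5974, 0.8572) = 0.5121
  → value = 0.5121
Under Łukasiewicz:
  ~x3 = 1 − 0.32 = 0.68
  ~x3 & x4 = max(0, a+b−1) on (0.68, 0.60) = 0.28
  x3 | (~x3 & x4) = min(1, a+b) on (0.32, 0.28) = 0.60
  x1 | x3 = min(1, a+b) on (0.79, 0.32) = 1.00
  (x3 | (~x3 & x4)) & (x1 | x3) = max(0, a+b−1) on (0.60, 1.00) = 0.60
  → value = 0.6000
|0.5121 − 0.6000| = 0.088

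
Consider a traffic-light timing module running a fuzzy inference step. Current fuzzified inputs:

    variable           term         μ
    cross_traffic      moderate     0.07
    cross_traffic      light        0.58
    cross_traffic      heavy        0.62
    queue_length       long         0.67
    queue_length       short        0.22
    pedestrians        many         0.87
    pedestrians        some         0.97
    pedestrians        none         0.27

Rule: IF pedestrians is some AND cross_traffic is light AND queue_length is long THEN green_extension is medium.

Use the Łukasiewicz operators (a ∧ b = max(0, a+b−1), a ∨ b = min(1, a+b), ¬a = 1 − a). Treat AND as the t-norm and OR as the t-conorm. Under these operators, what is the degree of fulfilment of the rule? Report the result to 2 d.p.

0.22

firing strength: some=0.97, light=0.58, long=0.67; AND[max(0, a+b−1)] → w = 0.22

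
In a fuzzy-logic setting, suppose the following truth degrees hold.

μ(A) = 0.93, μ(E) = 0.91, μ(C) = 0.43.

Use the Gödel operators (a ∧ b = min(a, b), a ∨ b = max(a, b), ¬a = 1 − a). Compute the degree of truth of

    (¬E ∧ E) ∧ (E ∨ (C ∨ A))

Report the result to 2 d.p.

0.09

¬E = 1 − 0.91 = 0.09
¬E ∧ E = min(a, b) on (0.09, 0.91) = 0.09
C ∨ A = max(a, b) on (0.43, 0.93) = 0.93
E ∨ (C ∨ A) = max(a, b) on (0.91, 0.93) = 0.93
(¬E ∧ E) ∧ (E ∨ (C ∨ A)) = min(a, b) on (0.09, 0.93) = 0.09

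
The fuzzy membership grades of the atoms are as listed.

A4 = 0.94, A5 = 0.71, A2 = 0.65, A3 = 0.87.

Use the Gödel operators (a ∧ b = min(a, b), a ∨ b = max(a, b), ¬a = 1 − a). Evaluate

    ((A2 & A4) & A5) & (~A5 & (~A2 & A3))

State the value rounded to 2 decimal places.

0.29

A2 & A4 = min(a, b) on (0.65, 0.94) = 0.65
(A2 & A4) & A5 = min(a, b) on (0.65, 0.71) = 0.65
~A5 = 1 − 0.71 = 0.29
~A2 = 1 − 0.65 = 0.35
~A2 & A3 = min(a, b) on (0.35, 0.87) = 0.35
~A5 & (~A2 & A3) = min(a, b) on (0.29, 0.35) = 0.29
((A2 & A4) & A5) & (~A5 & (~A2 & A3)) = min(a, b) on (0.65, 0.29) = 0.29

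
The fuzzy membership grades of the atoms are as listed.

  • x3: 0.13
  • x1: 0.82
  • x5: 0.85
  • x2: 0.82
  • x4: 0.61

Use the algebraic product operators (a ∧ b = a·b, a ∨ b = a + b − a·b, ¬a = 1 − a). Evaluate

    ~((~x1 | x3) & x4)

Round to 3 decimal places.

0.825

~x1 = 1 − 0.8200 = 0.1800
~x1 | x3 = a + b − a·b on (0.1800, 0.1300) = 0.2866
(~x1 | x3) & x4 = a·b on (0.2866, 0.6100) = 0.1748
~((~x1 | x3) & x4) = 1 − 0.1748 = 0.8252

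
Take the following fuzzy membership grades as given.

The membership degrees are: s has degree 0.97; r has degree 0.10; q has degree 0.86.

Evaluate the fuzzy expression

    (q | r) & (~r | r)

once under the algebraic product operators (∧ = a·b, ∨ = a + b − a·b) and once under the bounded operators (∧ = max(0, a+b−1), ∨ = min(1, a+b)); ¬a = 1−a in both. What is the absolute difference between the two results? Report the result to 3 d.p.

Under algebraic product:
  q | r = a + b − a·b on (0.8600, 0.1000) = 0.8740
  ~r = 1 − 0.1000 = 0.9000
  ~r | r = a + b − a·b on (0.9000, 0.1000) = 0.9100
  (q | r) & (~r | r) = a·b on (0.8740, 0.9100) = 0.7953
  → value = 0.7953
Under bounded:
  q | r = min(1, a+b) on (0.86, 0.10) = 0.96
  ~r = 1 − 0.10 = 0.90
  ~r | r = min(1, a+b) on (0.90, 0.10) = 1.00
  (q | r) & (~r | r) = max(0, a+b−1) on (0.96, 1.00) = 0.96
  → value = 0.9600
|0.7953 − 0.9600| = 0.165

0.165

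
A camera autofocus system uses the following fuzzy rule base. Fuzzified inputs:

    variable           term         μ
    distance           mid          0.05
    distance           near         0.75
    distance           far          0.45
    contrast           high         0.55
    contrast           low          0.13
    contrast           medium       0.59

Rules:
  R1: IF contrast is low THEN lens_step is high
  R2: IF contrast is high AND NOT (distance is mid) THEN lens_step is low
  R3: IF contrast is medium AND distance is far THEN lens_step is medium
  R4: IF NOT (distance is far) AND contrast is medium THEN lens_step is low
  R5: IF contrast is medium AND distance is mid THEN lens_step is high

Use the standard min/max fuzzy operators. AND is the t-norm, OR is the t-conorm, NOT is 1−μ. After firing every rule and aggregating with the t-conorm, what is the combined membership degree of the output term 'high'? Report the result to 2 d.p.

0.13

R1: low=0.13 → w = 0.13
R2: high=0.55, ¬mid=1−0.05=0.95; AND[min(a, b)] → w = 0.55
R3: medium=0.59, far=0.45; AND[min(a, b)] → w = 0.45
R4: ¬far=1−0.45=0.55, medium=0.59; AND[min(a, b)] → w = 0.55
R5: medium=0.59, mid=0.05; AND[min(a, b)] → w = 0.05
Rules with consequent 'high': {R1, R5} → strengths 0.13, 0.05
Aggregate via t-conorm [max(a, b)]: 0.13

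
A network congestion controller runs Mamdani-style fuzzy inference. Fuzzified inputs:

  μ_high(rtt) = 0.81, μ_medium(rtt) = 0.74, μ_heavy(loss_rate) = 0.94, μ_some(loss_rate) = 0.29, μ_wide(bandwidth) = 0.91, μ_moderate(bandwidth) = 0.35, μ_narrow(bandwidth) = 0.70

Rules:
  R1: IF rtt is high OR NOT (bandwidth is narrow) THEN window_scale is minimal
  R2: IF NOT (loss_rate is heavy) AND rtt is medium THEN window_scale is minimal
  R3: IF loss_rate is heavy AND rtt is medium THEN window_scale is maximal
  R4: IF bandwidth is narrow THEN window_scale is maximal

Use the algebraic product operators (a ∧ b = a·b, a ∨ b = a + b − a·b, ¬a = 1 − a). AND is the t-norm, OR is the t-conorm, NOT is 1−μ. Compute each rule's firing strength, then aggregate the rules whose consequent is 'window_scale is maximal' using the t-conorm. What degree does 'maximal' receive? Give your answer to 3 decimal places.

0.909

R1: high=0.81, ¬narrow=1−0.70=0.30; OR[a + b − a·b] → w = 0.8670
R2: ¬heavy=1−0.94=0.06, medium=0.74; AND[a·b] → w = 0.0444
R3: heavy=0.94, medium=0.74; AND[a·b] → w = 0.6956
R4: narrow=0.70 → w = 0.7000
Rules with consequent 'maximal': {R3, R4} → strengths 0.6956, 0.7000
Aggregate via t-conorm [a + b − a·b]: 0.9087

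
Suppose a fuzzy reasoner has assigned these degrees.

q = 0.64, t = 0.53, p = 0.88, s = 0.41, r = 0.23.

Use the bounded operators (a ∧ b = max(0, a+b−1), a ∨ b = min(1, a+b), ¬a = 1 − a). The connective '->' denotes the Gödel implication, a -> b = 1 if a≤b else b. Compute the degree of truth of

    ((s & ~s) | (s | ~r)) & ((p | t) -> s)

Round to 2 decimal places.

~s = 1 − 0.41 = 0.59
s & ~s = max(0, a+b−1) on (0.41, 0.59) = 0.00
~r = 1 − 0.23 = 0.77
s | ~r = min(1, a+b) on (0.41, 0.77) = 1.00
(s & ~s) | (s | ~r) = min(1, a+b) on (0.00, 1.00) = 1.00
p | t = min(1, a+b) on (0.88, 0.53) = 1.00
(p | t) -> s  [Gödel: 1 if a≤b else b] with a=1.00, b=0.41 → 0.41
((s & ~s) | (s | ~r)) & ((p | t) -> s) = max(0, a+b−1) on (1.00, 0.41) = 0.41

0.41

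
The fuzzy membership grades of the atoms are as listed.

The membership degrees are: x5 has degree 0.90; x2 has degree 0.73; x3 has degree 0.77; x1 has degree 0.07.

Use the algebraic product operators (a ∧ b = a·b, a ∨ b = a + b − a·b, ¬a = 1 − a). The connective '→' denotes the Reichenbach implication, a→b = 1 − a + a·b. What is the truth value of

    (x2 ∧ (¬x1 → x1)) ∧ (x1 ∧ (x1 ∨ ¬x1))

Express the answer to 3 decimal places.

¬x1 = 1 − 0.0700 = 0.9300
¬x1 → x1  [Reichenbach: 1 − a + a·b] with a=0.9300, b=0.0700 → 0.1351
x2 ∧ (¬x1 → x1) = a·b on (0.7300, 0.1351) = 0.0986
¬x1 = 1 − 0.0700 = 0.9300
x1 ∨ ¬x1 = a + b − a·b on (0.0700, 0.9300) = 0.9349
x1 ∧ (x1 ∨ ¬x1) = a·b on (0.0700, 0.9349) = 0.0654
(x2 ∧ (¬x1 → x1)) ∧ (x1 ∧ (x1 ∨ ¬x1)) = a·b on (0.0986, 0.0654) = 0.0065

0.006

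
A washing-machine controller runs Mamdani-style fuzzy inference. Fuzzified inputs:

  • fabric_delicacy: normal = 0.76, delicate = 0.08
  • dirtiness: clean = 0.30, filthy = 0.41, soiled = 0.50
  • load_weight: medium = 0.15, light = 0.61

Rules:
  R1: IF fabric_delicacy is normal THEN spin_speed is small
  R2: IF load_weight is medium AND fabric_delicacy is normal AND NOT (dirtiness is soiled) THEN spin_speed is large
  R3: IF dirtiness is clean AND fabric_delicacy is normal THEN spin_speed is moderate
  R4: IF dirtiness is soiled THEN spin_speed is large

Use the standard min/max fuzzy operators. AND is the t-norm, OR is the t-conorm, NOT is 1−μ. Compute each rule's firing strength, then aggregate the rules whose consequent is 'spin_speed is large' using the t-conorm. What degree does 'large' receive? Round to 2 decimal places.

R1: normal=0.76 → w = 0.76
R2: medium=0.15, normal=0.76, ¬soiled=1−0.50=0.50; AND[min(a, b)] → w = 0.15
R3: clean=0.30, normal=0.76; AND[min(a, b)] → w = 0.30
R4: soiled=0.50 → w = 0.50
Rules with consequent 'large': {R2, R4} → strengths 0.15, 0.50
Aggregate via t-conorm [max(a, b)]: 0.50

0.50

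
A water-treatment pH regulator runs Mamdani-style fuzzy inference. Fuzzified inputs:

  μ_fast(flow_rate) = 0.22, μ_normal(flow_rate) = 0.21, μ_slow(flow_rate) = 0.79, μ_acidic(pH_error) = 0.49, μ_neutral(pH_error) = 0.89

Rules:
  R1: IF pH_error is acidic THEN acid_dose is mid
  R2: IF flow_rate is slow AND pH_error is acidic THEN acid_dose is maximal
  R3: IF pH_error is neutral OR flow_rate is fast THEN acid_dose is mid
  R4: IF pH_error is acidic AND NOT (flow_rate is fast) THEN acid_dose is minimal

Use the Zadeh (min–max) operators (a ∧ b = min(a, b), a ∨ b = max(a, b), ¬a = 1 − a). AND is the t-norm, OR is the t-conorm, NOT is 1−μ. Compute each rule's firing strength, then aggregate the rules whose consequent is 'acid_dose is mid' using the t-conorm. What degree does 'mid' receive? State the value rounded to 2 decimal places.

R1: acidic=0.49 → w = 0.49
R2: slow=0.79, acidic=0.49; AND[min(a, b)] → w = 0.49
R3: neutral=0.89, fast=0.22; OR[max(a, b)] → w = 0.89
R4: acidic=0.49, ¬fast=1−0.22=0.78; AND[min(a, b)] → w = 0.49
Rules with consequent 'mid': {R1, R3} → strengths 0.49, 0.89
Aggregate via t-conorm [max(a, b)]: 0.89

0.89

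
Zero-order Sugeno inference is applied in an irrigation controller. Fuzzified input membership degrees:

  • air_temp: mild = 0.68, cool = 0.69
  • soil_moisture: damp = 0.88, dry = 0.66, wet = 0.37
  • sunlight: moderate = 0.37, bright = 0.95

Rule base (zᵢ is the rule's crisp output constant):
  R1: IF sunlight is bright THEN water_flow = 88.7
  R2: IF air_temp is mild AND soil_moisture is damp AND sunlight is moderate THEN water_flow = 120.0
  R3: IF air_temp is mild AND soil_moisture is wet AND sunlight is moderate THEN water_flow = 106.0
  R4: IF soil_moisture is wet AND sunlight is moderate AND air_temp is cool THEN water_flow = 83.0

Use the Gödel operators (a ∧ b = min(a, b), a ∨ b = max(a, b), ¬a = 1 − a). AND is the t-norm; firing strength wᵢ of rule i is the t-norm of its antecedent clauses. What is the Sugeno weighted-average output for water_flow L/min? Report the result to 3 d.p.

96.405

R1 (z=88.7): bright=0.95 → w = 0.95
R2 (z=120.0): mild=0.68, damp=0.88, moderate=0.37; AND[min(a, b)] → w = 0.37
R3 (z=106.0): mild=0.68, wet=0.37, moderate=0.37; AND[min(a, b)] → w = 0.37
R4 (z=83.0): wet=0.37, moderate=0.37, cool=0.69; AND[min(a, b)] → w = 0.37
Weighted average = (0.95·88.7 + 0.37·120.0 + 0.37·106.0 + 0.37·83.0) / (0.95 + 0.37 + 0.37 + 0.37)
  = 198.5950 / 2.0600 = 96.405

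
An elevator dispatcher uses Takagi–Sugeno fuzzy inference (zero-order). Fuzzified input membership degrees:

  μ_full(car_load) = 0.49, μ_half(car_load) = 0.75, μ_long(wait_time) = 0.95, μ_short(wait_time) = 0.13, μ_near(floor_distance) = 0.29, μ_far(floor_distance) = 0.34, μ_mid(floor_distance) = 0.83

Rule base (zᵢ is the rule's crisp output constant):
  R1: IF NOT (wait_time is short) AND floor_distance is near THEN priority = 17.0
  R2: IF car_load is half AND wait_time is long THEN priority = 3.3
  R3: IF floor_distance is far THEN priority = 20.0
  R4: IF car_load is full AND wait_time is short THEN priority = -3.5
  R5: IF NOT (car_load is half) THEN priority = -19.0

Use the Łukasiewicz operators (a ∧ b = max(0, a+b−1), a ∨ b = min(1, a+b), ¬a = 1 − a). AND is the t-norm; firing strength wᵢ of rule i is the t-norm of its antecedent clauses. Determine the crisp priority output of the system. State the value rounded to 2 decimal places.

R1 (z=17.0): ¬short=1−0.13=0.87, near=0.29; AND[max(0, a+b−1)] → w = 0.16
R2 (z=3.3): half=0.75, long=0.95; AND[max(0, a+b−1)] → w = 0.70
R3 (z=20.0): far=0.34 → w = 0.34
R4 (z=-3.5): full=0.49, short=0.13; AND[max(0, a+b−1)] → w = 0.00
R5 (z=-19.0): ¬half=1−0.75=0.25 → w = 0.25
Weighted average = (0.16·17.0 + 0.70·3.3 + 0.34·20.0 + 0.00·-3.5 + 0.25·-19.0) / (0.16 + 0.70 + 0.34 + 0.00 + 0.25)
  = 7.0800 / 1.4500 = 4.88

4.88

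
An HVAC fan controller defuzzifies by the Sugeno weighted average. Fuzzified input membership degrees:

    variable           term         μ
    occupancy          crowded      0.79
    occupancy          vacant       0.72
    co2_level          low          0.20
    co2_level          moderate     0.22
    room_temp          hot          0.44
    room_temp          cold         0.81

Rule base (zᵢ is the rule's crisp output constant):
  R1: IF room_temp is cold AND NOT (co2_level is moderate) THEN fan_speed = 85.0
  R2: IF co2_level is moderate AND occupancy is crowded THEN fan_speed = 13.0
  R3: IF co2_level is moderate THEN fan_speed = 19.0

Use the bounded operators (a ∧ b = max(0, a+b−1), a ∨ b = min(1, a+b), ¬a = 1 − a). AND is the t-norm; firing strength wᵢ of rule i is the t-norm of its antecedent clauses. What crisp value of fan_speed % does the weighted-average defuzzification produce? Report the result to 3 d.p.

66.415

R1 (z=85.0): cold=0.81, ¬moderate=1−0.22=0.78; AND[max(0, a+b−1)] → w = 0.59
R2 (z=13.0): moderate=0.22, crowded=0.79; AND[max(0, a+b−1)] → w = 0.01
R3 (z=19.0): moderate=0.22 → w = 0.22
Weighted average = (0.59·85.0 + 0.01·13.0 + 0.22·19.0) / (0.59 + 0.01 + 0.22)
  = 54.4600 / 0.8200 = 66.415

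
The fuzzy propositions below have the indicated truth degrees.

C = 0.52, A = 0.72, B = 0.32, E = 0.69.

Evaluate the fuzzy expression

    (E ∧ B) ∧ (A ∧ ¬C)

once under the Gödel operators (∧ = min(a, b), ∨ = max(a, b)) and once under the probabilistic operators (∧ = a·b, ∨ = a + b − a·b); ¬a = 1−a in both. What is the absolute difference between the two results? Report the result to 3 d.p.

Under Gödel:
  E ∧ B = min(a, b) on (0.69, 0.32) = 0.32
  ¬C = 1 − 0.52 = 0.48
  A ∧ ¬C = min(a, b) on (0.72, 0.48) = 0.48
  (E ∧ B) ∧ (A ∧ ¬C) = min(a, b) on (0.32, 0.48) = 0.32
  → value = 0.3200
Under probabilistic:
  E ∧ B = a·b on (0.6900, 0.3200) = 0.2208
  ¬C = 1 − 0.5200 = 0.4800
  A ∧ ¬C = a·b on (0.7200, 0.4800) = 0.3456
  (E ∧ B) ∧ (A ∧ ¬C) = a·b on (0.2208, 0.3456) = 0.0763
  → value = 0.0763
|0.3200 − 0.0763| = 0.244

0.244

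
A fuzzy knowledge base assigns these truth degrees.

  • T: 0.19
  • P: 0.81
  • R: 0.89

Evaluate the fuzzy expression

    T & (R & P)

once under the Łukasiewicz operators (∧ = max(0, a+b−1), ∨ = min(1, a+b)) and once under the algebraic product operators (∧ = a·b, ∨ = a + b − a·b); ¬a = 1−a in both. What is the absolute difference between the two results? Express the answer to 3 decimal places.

Under Łukasiewicz:
  R & P = max(0, a+b−1) on (0.89, 0.81) = 0.70
  T & (R & P) = max(0, a+b−1) on (0.19, 0.70) = 0.00
  → value = 0.0000
Under algebraic product:
  R & P = a·b on (0.8900, 0.8100) = 0.7209
  T & (R & P) = a·b on (0.1900, 0.7209) = 0.1370
  → value = 0.1370
|0.0000 − 0.1370| = 0.137

0.137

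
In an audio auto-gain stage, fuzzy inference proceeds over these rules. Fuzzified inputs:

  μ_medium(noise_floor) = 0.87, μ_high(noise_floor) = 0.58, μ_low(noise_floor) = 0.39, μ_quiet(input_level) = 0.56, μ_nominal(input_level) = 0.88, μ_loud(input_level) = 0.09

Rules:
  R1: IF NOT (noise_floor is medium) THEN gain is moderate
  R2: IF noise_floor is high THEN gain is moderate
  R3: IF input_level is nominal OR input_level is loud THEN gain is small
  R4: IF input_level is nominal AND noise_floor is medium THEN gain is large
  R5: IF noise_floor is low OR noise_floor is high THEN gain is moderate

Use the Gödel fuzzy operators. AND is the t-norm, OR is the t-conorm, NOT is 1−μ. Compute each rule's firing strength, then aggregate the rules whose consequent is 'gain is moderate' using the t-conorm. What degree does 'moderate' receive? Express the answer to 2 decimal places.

R1: ¬medium=1−0.87=0.13 → w = 0.13
R2: high=0.58 → w = 0.58
R3: nominal=0.88, loud=0.09; OR[max(a, b)] → w = 0.88
R4: nominal=0.88, medium=0.87; AND[min(a, b)] → w = 0.87
R5: low=0.39, high=0.58; OR[max(a, b)] → w = 0.58
Rules with consequent 'moderate': {R1, R2, R5} → strengths 0.13, 0.58, 0.58
Aggregate via t-conorm [max(a, b)]: 0.58

0.58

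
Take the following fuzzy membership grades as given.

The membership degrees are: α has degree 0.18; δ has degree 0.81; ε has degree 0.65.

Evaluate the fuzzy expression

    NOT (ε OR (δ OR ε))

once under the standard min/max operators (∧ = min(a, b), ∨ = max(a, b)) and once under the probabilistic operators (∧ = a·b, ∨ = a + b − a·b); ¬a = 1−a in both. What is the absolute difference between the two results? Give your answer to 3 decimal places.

0.167

Under standard min/max:
  δ OR ε = max(a, b) on (0.81, 0.65) = 0.81
  ε OR (δ OR ε) = max(a, b) on (0.65, 0.81) = 0.81
  NOT (ε OR (δ OR ε)) = 1 − 0.81 = 0.19
  → value = 0.1900
Under probabilistic:
  δ OR ε = a + b − a·b on (0.8100, 0.6500) = 0.9335
  ε OR (δ OR ε) = a + b − a·b on (0.6500, 0.9335) = 0.9767
  NOT (ε OR (δ OR ε)) = 1 − 0.9767 = 0.0233
  → value = 0.0233
|0.1900 − 0.0233| = 0.167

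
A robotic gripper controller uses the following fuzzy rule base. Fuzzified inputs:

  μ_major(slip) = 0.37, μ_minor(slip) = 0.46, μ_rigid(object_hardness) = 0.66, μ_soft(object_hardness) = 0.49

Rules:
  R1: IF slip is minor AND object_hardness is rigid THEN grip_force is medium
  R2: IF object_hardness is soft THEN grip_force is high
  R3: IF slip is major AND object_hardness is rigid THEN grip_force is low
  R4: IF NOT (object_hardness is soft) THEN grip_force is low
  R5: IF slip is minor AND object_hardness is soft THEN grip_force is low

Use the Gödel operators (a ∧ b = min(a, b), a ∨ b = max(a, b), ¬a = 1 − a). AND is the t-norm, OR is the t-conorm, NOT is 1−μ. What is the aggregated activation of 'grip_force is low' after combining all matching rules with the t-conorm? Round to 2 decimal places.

0.51

R1: minor=0.46, rigid=0.66; AND[min(a, b)] → w = 0.46
R2: soft=0.49 → w = 0.49
R3: major=0.37, rigid=0.66; AND[min(a, b)] → w = 0.37
R4: ¬soft=1−0.49=0.51 → w = 0.51
R5: minor=0.46, soft=0.49; AND[min(a, b)] → w = 0.46
Rules with consequent 'low': {R3, R4, R5} → strengths 0.37, 0.51, 0.46
Aggregate via t-conorm [max(a, b)]: 0.51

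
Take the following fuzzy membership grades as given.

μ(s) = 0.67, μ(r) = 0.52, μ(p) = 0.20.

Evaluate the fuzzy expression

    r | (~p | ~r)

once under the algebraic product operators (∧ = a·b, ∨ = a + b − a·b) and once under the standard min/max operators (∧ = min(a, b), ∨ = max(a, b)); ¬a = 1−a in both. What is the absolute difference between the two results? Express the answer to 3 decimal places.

0.150

Under algebraic product:
  ~p = 1 − 0.2000 = 0.8000
  ~r = 1 − 0.5200 = 0.4800
  ~p | ~r = a + b − a·b on (0.8000, 0.4800) = 0.8960
  r | (~p | ~r) = a + b − a·b on (0.5200, 0.8960) = 0.9501
  → value = 0.9501
Under standard min/max:
  ~p = 1 − 0.20 = 0.80
  ~r = 1 − 0.52 = 0.48
  ~p | ~r = max(a, b) on (0.80, 0.48) = 0.80
  r | (~p | ~r) = max(a, b) on (0.52, 0.80) = 0.80
  → value = 0.8000
|0.9501 − 0.8000| = 0.150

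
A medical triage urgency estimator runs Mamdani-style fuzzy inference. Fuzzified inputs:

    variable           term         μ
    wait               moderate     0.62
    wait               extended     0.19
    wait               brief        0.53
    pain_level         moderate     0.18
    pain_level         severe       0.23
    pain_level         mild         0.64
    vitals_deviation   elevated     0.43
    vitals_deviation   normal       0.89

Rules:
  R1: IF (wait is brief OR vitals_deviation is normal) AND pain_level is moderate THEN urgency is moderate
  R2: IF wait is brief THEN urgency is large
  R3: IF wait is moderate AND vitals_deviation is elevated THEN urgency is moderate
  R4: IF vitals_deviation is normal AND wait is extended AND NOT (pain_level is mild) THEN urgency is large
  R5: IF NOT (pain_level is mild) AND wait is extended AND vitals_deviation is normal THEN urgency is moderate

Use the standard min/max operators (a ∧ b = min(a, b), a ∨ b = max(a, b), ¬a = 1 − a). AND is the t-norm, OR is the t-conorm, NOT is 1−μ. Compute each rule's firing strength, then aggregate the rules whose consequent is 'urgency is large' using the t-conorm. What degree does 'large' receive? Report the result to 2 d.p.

0.53

R1: (brief=0.53 OR normal=0.89) = 0.89; AND[min(a, b)] with moderate=0.18 → w = 0.18
R2: brief=0.53 → w = 0.53
R3: moderate=0.62, elevated=0.43; AND[min(a, b)] → w = 0.43
R4: normal=0.89, extended=0.19, ¬mild=1−0.64=0.36; AND[min(a, b)] → w = 0.19
R5: ¬mild=1−0.64=0.36, extended=0.19, normal=0.89; AND[min(a, b)] → w = 0.19
Rules with consequent 'large': {R2, R4} → strengths 0.53, 0.19
Aggregate via t-conorm [max(a, b)]: 0.53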